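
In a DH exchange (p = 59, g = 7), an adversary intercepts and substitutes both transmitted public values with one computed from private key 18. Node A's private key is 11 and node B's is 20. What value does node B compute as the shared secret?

9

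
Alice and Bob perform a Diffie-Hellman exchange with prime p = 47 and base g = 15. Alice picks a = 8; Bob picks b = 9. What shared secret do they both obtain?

Bob sends B = g^b mod p = 15^9 mod 47.
15^1 ≡ 15 (mod 47)
15^2 = (15^1)^2 ≡ 15^2 = 225 ≡ 37 (mod 47)
15^4 = (15^2)^2 ≡ 37^2 = 1369 ≡ 6 (mod 47)
15^8 = (15^4)^2 ≡ 6^2 = 36 ≡ 36 (mod 47)
15^9 = 15^8 · 15^1 ≡ 36 · 15 ≡ 23 (mod 47).
So B = 23. Alice then computes K = B^a mod p = 23^8 mod 47.
23^1 ≡ 23 (mod 47)
23^2 = (23^1)^2 ≡ 23^2 = 529 ≡ 12 (mod 47)
23^4 = (23^2)^2 ≡ 12^2 = 144 ≡ 3 (mod 47)
23^8 = (23^4)^2 ≡ 3^2 = 9 ≡ 9 (mod 47)

9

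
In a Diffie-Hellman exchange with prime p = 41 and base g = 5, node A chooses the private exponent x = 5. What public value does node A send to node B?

Public value = 5^5 (mod 41).
5^1 ≡ 5 (mod 41)
5^2 = (5^1)^2 ≡ 5^2 = 25 ≡ 25 (mod 41)
5^4 = (5^2)^2 ≡ 25^2 = 625 ≡ 10 (mod 41)
5^5 = 5^4 · 5^1 ≡ 10 · 5 ≡ 9 (mod 41).

9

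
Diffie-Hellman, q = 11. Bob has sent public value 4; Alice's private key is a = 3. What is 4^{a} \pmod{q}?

9

Shared key K = 4^3 mod 11.
4^1 ≡ 4 (mod 11)
4^2 = (4^1)^2 ≡ 4^2 = 16 ≡ 5 (mod 11)
4^3 = 4^2 · 4^1 ≡ 5 · 4 ≡ 9 (mod 11).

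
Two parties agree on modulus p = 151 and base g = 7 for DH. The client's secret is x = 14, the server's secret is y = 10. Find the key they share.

76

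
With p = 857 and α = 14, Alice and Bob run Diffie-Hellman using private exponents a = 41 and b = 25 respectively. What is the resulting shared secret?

163

Alice sends A = α^a mod p = 14^41 mod 857.
14^1 ≡ 14 (mod 857)
14^2 = (14^1)^2 ≡ 14^2 = 196 ≡ 196 (mod 857)
14^4 = (14^2)^2 ≡ 196^2 = 38416 ≡ 708 (mod 857)
14^8 = (14^4)^2 ≡ 708^2 = 501264 ≡ 776 (mod 857)
14^16 = (14^8)^2 ≡ 776^2 = 602176 ≡ 562 (mod 857)
14^32 = (14^16)^2 ≡ 562^2 = 315844 ≡ 468 (mod 857)
14^41 = 14^32 · 14^8 · 14^1 ≡ 468 · 776 · 14 ≡ 628 (mod 857).
So A = 628. Bob then computes K = A^b mod p = 628^25 mod 857.
628^1 ≡ 628 (mod 857)
628^2 = (628^1)^2 ≡ 628^2 = 394384 ≡ 164 (mod 857)
628^4 = (628^2)^2 ≡ 164^2 = 26896 ≡ 329 (mod 857)
628^8 = (628^4)^2 ≡ 329^2 = 108241 ≡ 259 (mod 857)
628^16 = (628^8)^2 ≡ 259^2 = 67081 ≡ 235 (mod 857)
628^25 = 628^16 · 628^8 · 628^1 ≡ 235 · 259 · 628 ≡ 163 (mod 857).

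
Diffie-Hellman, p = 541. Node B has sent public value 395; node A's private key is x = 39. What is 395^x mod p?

Shared key K = 395^39 mod 541.
395^1 ≡ 395 (mod 541)
395^2 = (395^1)^2 ≡ 395^2 = 156025 ≡ 217 (mod 541)
395^4 = (395^2)^2 ≡ 217^2 = 47089 ≡ 22 (mod 541)
395^8 = (395^4)^2 ≡ 22^2 = 484 ≡ 484 (mod 541)
395^16 = (395^8)^2 ≡ 484^2 = 234256 ≡ 3 (mod 541)
395^32 = (395^16)^2 ≡ 3^2 = 9 ≡ 9 (mod 541)
395^39 = 395^32 · 395^4 · 395^2 · 395^1 ≡ 9 · 22 · 217 · 395 ≡ 400 (mod 541).

400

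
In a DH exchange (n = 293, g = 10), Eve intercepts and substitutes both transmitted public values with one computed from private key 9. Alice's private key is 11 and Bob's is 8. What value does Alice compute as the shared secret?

Alice receives Eve's public value M = 10^9 mod 293 instead of the honest one.
10^1 ≡ 10 (mod 293)
10^2 = (10^1)^2 ≡ 10^2 = 100 ≡ 100 (mod 293)
10^4 = (10^2)^2 ≡ 100^2 = 10000 ≡ 38 (mod 293)
10^8 = (10^4)^2 ≡ 38^2 = 1444 ≡ 272 (mod 293)
10^9 = 10^8 · 10^1 ≡ 272 · 10 ≡ 83 (mod 293).
So M = 83. Alice computes K = M^11 mod 293.
83^1 ≡ 83 (mod 293)
83^2 = (83^1)^2 ≡ 83^2 = 6889 ≡ 150 (mod 293)
83^4 = (83^2)^2 ≡ 150^2 = 22500 ≡ 232 (mod 293)
83^8 = (83^4)^2 ≡ 232^2 = 53824 ≡ 205 (mod 293)
83^11 = 83^8 · 83^2 · 83^1 ≡ 205 · 150 · 83 ≡ 220 (mod 293).

220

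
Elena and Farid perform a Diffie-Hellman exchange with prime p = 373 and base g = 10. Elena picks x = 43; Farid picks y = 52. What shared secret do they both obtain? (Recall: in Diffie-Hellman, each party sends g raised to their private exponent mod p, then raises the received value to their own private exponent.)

302

Elena sends A = g^x mod p = 10^43 mod 373.
10^1 ≡ 10 (mod 373)
10^2 = (10^1)^2 ≡ 10^2 = 100 ≡ 100 (mod 373)
10^4 = (10^2)^2 ≡ 100^2 = 10000 ≡ 302 (mod 373)
10^8 = (10^4)^2 ≡ 302^2 = 91204 ≡ 192 (mod 373)
10^16 = (10^8)^2 ≡ 192^2 = 36864 ≡ 310 (mod 373)
10^32 = (10^16)^2 ≡ 310^2 = 96100 ≡ 239 (mod 373)
10^43 = 10^32 · 10^8 · 10^2 · 10^1 ≡ 239 · 192 · 100 · 10 ≡ 48 (mod 373).
So A = 48. Farid then computes K = A^y mod p = 48^52 mod 373.
48^1 ≡ 48 (mod 373)
48^2 = (48^1)^2 ≡ 48^2 = 2304 ≡ 66 (mod 373)
48^4 = (48^2)^2 ≡ 66^2 = 4356 ≡ 253 (mod 373)
48^8 = (48^4)^2 ≡ 253^2 = 64009 ≡ 226 (mod 373)
48^16 = (48^8)^2 ≡ 226^2 = 51076 ≡ 348 (mod 373)
48^32 = (48^16)^2 ≡ 348^2 = 121104 ≡ 252 (mod 373)
48^52 = 48^32 · 48^16 · 48^4 ≡ 252 · 348 · 253 ≡ 302 (mod 373).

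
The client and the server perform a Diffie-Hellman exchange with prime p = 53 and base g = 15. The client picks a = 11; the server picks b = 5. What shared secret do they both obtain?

The client sends A = g^a mod p = 15^11 mod 53.
15^1 ≡ 15 (mod 53)
15^2 = (15^1)^2 ≡ 15^2 = 225 ≡ 13 (mod 53)
15^4 = (15^2)^2 ≡ 13^2 = 169 ≡ 10 (mod 53)
15^8 = (15^4)^2 ≡ 10^2 = 100 ≡ 47 (mod 53)
15^11 = 15^8 · 15^2 · 15^1 ≡ 47 · 13 · 15 ≡ 49 (mod 53).
So A = 49. The server then computes K = A^b mod p = 49^5 mod 53.
49^1 ≡ 49 (mod 53)
49^2 = (49^1)^2 ≡ 49^2 = 2401 ≡ 16 (mod 53)
49^4 = (49^2)^2 ≡ 16^2 = 256 ≡ 44 (mod 53)
49^5 = 49^4 · 49^1 ≡ 44 · 49 ≡ 36 (mod 53).

36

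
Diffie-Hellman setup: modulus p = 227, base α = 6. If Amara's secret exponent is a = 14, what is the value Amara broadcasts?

Public value = 6^14 mod 227.
6^1 ≡ 6 (mod 227)
6^2 = (6^1)^2 ≡ 6^2 = 36 ≡ 36 (mod 227)
6^4 = (6^2)^2 ≡ 36^2 = 1296 ≡ 161 (mod 227)
6^8 = (6^4)^2 ≡ 161^2 = 25921 ≡ 43 (mod 227)
6^14 = 6^8 · 6^4 · 6^2 ≡ 43 · 161 · 36 ≡ 209 (mod 227).

209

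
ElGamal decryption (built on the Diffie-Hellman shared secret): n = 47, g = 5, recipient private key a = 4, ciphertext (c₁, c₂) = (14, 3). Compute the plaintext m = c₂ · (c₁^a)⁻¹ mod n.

14

Shared mask s = c₁^a mod n = 14^4 mod 47.
14^1 ≡ 14 (mod 47)
14^2 = (14^1)^2 ≡ 14^2 = 196 ≡ 8 (mod 47)
14^4 = (14^2)^2 ≡ 8^2 = 64 ≡ 17 (mod 47)
So s = 17; s⁻¹ ≡ 36 (mod 47).
m = c₂ · s⁻¹ mod 47 = 3 · 36 mod 47 = 14.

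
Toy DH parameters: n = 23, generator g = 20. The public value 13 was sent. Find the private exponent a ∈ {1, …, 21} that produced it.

16

Try successive powers of 20 modulo 23:
20^1 ≡ 20
20^2 ≡ 9
20^3 ≡ 19
20^4 ≡ 12
20^5 ≡ 10
20^6 ≡ 16
20^7 ≡ 21
20^8 ≡ 6
20^9 ≡ 5
20^10 ≡ 8
20^11 ≡ 22
20^12 ≡ 3
20^13 ≡ 14
20^14 ≡ 4
20^15 ≡ 11
20^16 ≡ 13
Found: a = 16.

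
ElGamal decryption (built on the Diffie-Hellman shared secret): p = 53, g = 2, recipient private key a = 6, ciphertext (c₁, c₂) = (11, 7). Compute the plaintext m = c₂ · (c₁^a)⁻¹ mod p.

Shared mask s = c₁^a mod p = 11^6 mod 53.
11^1 ≡ 11 (mod 53)
11^2 = (11^1)^2 ≡ 11^2 = 121 ≡ 15 (mod 53)
11^4 = (11^2)^2 ≡ 15^2 = 225 ≡ 13 (mod 53)
11^6 = 11^4 · 11^2 ≡ 13 · 15 ≡ 36 (mod 53).
So s = 36; s⁻¹ ≡ 28 (mod 53).
m = c₂ · s⁻¹ mod 53 = 7 · 28 mod 53 = 37.

37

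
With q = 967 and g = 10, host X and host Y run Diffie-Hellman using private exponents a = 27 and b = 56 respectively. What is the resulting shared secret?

953

Host X sends A = g^a mod q = 10^27 mod 967.
10^1 ≡ 10 (mod 967)
10^2 = (10^1)^2 ≡ 10^2 = 100 ≡ 100 (mod 967)
10^4 = (10^2)^2 ≡ 100^2 = 10000 ≡ 330 (mod 967)
10^8 = (10^4)^2 ≡ 330^2 = 108900 ≡ 596 (mod 967)
10^16 = (10^8)^2 ≡ 596^2 = 355216 ≡ 327 (mod 967)
10^27 = 10^16 · 10^8 · 10^2 · 10^1 ≡ 327 · 596 · 100 · 10 ≡ 886 (mod 967).
So A = 886. Host Y then computes K = A^b mod q = 886^56 mod 967.
886^1 ≡ 886 (mod 967)
886^2 = (886^1)^2 ≡ 886^2 = 784996 ≡ 759 (mod 967)
886^4 = (886^2)^2 ≡ 759^2 = 576081 ≡ 716 (mod 967)
886^8 = (886^4)^2 ≡ 716^2 = 512656 ≡ 146 (mod 967)
886^16 = (886^8)^2 ≡ 146^2 = 21316 ≡ 42 (mod 967)
886^32 = (886^16)^2 ≡ 42^2 = 1764 ≡ 797 (mod 967)
886^56 = 886^32 · 886^16 · 886^8 ≡ 797 · 42 · 146 ≡ 953 (mod 967).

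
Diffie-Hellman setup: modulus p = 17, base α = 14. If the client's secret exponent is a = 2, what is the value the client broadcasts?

9

Public value = 14^2 mod 17.
14^1 ≡ 14 (mod 17)
14^2 = (14^1)^2 ≡ 14^2 = 196 ≡ 9 (mod 17)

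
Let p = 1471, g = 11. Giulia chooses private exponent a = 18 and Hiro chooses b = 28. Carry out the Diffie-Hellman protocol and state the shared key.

Hiro sends B = g^b mod p = 11^28 mod 1471.
11^1 ≡ 11 (mod 1471)
11^2 = (11^1)^2 ≡ 11^2 = 121 ≡ 121 (mod 1471)
11^4 = (11^2)^2 ≡ 121^2 = 14641 ≡ 1402 (mod 1471)
11^8 = (11^4)^2 ≡ 1402^2 = 1965604 ≡ 348 (mod 1471)
11^16 = (11^8)^2 ≡ 348^2 = 121104 ≡ 482 (mod 1471)
11^28 = 11^16 · 11^8 · 11^4 ≡ 482 · 348 · 1402 ≡ 44 (mod 1471).
So B = 44. Giulia then computes K = B^a mod p = 44^18 mod 1471.
44^1 ≡ 44 (mod 1471)
44^2 = (44^1)^2 ≡ 44^2 = 1936 ≡ 465 (mod 1471)
44^4 = (44^2)^2 ≡ 465^2 = 216225 ≡ 1459 (mod 1471)
44^8 = (44^4)^2 ≡ 1459^2 = 2128681 ≡ 144 (mod 1471)
44^16 = (44^8)^2 ≡ 144^2 = 20736 ≡ 142 (mod 1471)
44^18 = 44^16 · 44^2 ≡ 142 · 465 ≡ 1306 (mod 1471).

1306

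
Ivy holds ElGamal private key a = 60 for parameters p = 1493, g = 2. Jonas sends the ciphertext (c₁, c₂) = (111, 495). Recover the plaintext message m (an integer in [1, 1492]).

Shared mask s = c₁^a mod p = 111^60 mod 1493.
111^1 ≡ 111 (mod 1493)
111^2 = (111^1)^2 ≡ 111^2 = 12321 ≡ 377 (mod 1493)
111^4 = (111^2)^2 ≡ 377^2 = 142129 ≡ 294 (mod 1493)
111^8 = (111^4)^2 ≡ 294^2 = 86436 ≡ 1335 (mod 1493)
111^16 = (111^8)^2 ≡ 1335^2 = 1782225 ≡ 1076 (mod 1493)
111^32 = (111^16)^2 ≡ 1076^2 = 1157776 ≡ 701 (mod 1493)
111^60 = 111^32 · 111^16 · 111^8 · 111^4 ≡ 701 · 1076 · 1335 · 294 ≡ 1189 (mod 1493).
So s = 1189; s⁻¹ ≡ 221 (mod 1493).
m = c₂ · s⁻¹ mod 1493 = 495 · 221 mod 1493 = 406.

406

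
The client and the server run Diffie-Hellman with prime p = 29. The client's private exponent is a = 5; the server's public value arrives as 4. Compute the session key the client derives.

9

Shared key K = 4^5 mod 29.
4^1 ≡ 4 (mod 29)
4^2 = (4^1)^2 ≡ 4^2 = 16 ≡ 16 (mod 29)
4^4 = (4^2)^2 ≡ 16^2 = 256 ≡ 24 (mod 29)
4^5 = 4^4 · 4^1 ≡ 24 · 4 ≡ 9 (mod 29).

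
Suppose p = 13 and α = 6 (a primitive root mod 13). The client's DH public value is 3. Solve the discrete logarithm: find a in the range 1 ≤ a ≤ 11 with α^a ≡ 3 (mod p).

8

Try successive powers of 6 modulo 13:
6^1 ≡ 6
6^2 ≡ 10
6^3 ≡ 8
6^4 ≡ 9
6^5 ≡ 2
6^6 ≡ 12
6^7 ≡ 7
6^8 ≡ 3
Found: a = 8.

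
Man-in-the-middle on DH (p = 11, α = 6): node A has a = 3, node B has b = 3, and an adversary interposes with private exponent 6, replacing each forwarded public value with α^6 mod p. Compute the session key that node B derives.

4

Node B receives an adversary's public value M = 6^6 mod 11 instead of the honest one.
6^1 ≡ 6 (mod 11)
6^2 = (6^1)^2 ≡ 6^2 = 36 ≡ 3 (mod 11)
6^4 = (6^2)^2 ≡ 3^2 = 9 ≡ 9 (mod 11)
6^6 = 6^4 · 6^2 ≡ 9 · 3 ≡ 5 (mod 11).
So M = 5. Node B computes K = M^3 mod 11.
5^1 ≡ 5 (mod 11)
5^2 = (5^1)^2 ≡ 5^2 = 25 ≡ 3 (mod 11)
5^3 = 5^2 · 5^1 ≡ 3 · 5 ≡ 4 (mod 11).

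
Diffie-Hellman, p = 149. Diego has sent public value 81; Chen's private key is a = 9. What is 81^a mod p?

Shared key K = 81^9 mod 149.
81^1 ≡ 81 (mod 149)
81^2 = (81^1)^2 ≡ 81^2 = 6561 ≡ 5 (mod 149)
81^4 = (81^2)^2 ≡ 5^2 = 25 ≡ 25 (mod 149)
81^8 = (81^4)^2 ≡ 25^2 = 625 ≡ 29 (mod 149)
81^9 = 81^8 · 81^1 ≡ 29 · 81 ≡ 114 (mod 149).

114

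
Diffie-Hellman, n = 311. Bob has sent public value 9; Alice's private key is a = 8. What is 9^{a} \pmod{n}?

Shared key K = 9^8 mod 311.
9^1 ≡ 9 (mod 311)
9^2 = (9^1)^2 ≡ 9^2 = 81 ≡ 81 (mod 311)
9^4 = (9^2)^2 ≡ 81^2 = 6561 ≡ 30 (mod 311)
9^8 = (9^4)^2 ≡ 30^2 = 900 ≡ 278 (mod 311)

278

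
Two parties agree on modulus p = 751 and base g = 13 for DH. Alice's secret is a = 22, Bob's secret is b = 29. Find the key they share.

142

Alice sends A = g^a mod p = 13^22 mod 751.
13^1 ≡ 13 (mod 751)
13^2 = (13^1)^2 ≡ 13^2 = 169 ≡ 169 (mod 751)
13^4 = (13^2)^2 ≡ 169^2 = 28561 ≡ 23 (mod 751)
13^8 = (13^4)^2 ≡ 23^2 = 529 ≡ 529 (mod 751)
13^16 = (13^8)^2 ≡ 529^2 = 279841 ≡ 469 (mod 751)
13^22 = 13^16 · 13^4 · 13^2 ≡ 469 · 23 · 169 ≡ 326 (mod 751).
So A = 326. Bob then computes K = A^b mod p = 326^29 mod 751.
326^1 ≡ 326 (mod 751)
326^2 = (326^1)^2 ≡ 326^2 = 106276 ≡ 385 (mod 751)
326^4 = (326^2)^2 ≡ 385^2 = 148225 ≡ 278 (mod 751)
326^8 = (326^4)^2 ≡ 278^2 = 77284 ≡ 682 (mod 751)
326^16 = (326^8)^2 ≡ 682^2 = 465124 ≡ 255 (mod 751)
326^29 = 326^16 · 326^8 · 326^4 · 326^1 ≡ 255 · 682 · 278 · 326 ≡ 142 (mod 751).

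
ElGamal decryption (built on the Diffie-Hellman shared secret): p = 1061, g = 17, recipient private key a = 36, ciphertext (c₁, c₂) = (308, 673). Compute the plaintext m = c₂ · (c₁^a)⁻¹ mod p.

Shared mask s = c₁^a mod p = 308^36 mod 1061.
308^1 ≡ 308 (mod 1061)
308^2 = (308^1)^2 ≡ 308^2 = 94864 ≡ 435 (mod 1061)
308^4 = (308^2)^2 ≡ 435^2 = 189225 ≡ 367 (mod 1061)
308^8 = (308^4)^2 ≡ 367^2 = 134689 ≡ 1003 (mod 1061)
308^16 = (308^8)^2 ≡ 1003^2 = 1006009 ≡ 181 (mod 1061)
308^32 = (308^16)^2 ≡ 181^2 = 32761 ≡ 931 (mod 1061)
308^36 = 308^32 · 308^4 ≡ 931 · 367 ≡ 35 (mod 1061).
So s = 35; s⁻¹ ≡ 576 (mod 1061).
m = c₂ · s⁻¹ mod 1061 = 673 · 576 mod 1061 = 383.

383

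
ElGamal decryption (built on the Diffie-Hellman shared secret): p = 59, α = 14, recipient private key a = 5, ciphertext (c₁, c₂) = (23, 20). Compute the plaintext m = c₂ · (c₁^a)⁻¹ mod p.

Shared mask s = c₁^a mod p = 23^5 mod 59.
23^1 ≡ 23 (mod 59)
23^2 = (23^1)^2 ≡ 23^2 = 529 ≡ 57 (mod 59)
23^4 = (23^2)^2 ≡ 57^2 = 3249 ≡ 4 (mod 59)
23^5 = 23^4 · 23^1 ≡ 4 · 23 ≡ 33 (mod 59).
So s = 33; s⁻¹ ≡ 34 (mod 59).
m = c₂ · s⁻¹ mod 59 = 20 · 34 mod 59 = 31.

31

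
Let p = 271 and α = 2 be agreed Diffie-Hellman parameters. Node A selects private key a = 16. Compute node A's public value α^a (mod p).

225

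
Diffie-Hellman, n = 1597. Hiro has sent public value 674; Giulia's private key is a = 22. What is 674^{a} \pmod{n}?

923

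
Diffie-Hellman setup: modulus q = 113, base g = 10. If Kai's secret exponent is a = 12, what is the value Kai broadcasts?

14

Public value = 10^12 mod 113.
10^1 ≡ 10 (mod 113)
10^2 = (10^1)^2 ≡ 10^2 = 100 ≡ 100 (mod 113)
10^4 = (10^2)^2 ≡ 100^2 = 10000 ≡ 56 (mod 113)
10^8 = (10^4)^2 ≡ 56^2 = 3136 ≡ 85 (mod 113)
10^12 = 10^8 · 10^4 ≡ 85 · 56 ≡ 14 (mod 113).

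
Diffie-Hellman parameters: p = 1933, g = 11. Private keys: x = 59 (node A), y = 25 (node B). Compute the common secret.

Node B sends B = g^y mod p = 11^25 mod 1933.
11^1 ≡ 11 (mod 1933)
11^2 = (11^1)^2 ≡ 11^2 = 121 ≡ 121 (mod 1933)
11^4 = (11^2)^2 ≡ 121^2 = 14641 ≡ 1110 (mod 1933)
11^8 = (11^4)^2 ≡ 1110^2 = 1232100 ≡ 779 (mod 1933)
11^16 = (11^8)^2 ≡ 779^2 = 606841 ≡ 1812 (mod 1933)
11^25 = 11^16 · 11^8 · 11^1 ≡ 1812 · 779 · 11 ≡ 1172 (mod 1933).
So B = 1172. Node A then computes K = B^x mod p = 1172^59 mod 1933.
1172^1 ≡ 1172 (mod 1933)
1172^2 = (1172^1)^2 ≡ 1172^2 = 1373584 ≡ 1154 (mod 1933)
1172^4 = (1172^2)^2 ≡ 1154^2 = 1331716 ≡ 1812 (mod 1933)
1172^8 = (1172^4)^2 ≡ 1812^2 = 3283344 ≡ 1110 (mod 1933)
1172^16 = (1172^8)^2 ≡ 1110^2 = 1232100 ≡ 779 (mod 1933)
1172^32 = (1172^16)^2 ≡ 779^2 = 606841 ≡ 1812 (mod 1933)
1172^59 = 1172^32 · 1172^16 · 1172^8 · 1172^2 · 1172^1 ≡ 1812 · 779 · 1110 · 1154 · 1172 ≡ 1321 (mod 1933).

1321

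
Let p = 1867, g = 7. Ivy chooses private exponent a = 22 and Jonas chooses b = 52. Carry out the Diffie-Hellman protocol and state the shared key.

950

Ivy sends A = g^a mod p = 7^22 mod 1867.
7^1 ≡ 7 (mod 1867)
7^2 = (7^1)^2 ≡ 7^2 = 49 ≡ 49 (mod 1867)
7^4 = (7^2)^2 ≡ 49^2 = 2401 ≡ 534 (mod 1867)
7^8 = (7^4)^2 ≡ 534^2 = 285156 ≡ 1372 (mod 1867)
7^16 = (7^8)^2 ≡ 1372^2 = 1882384 ≡ 448 (mod 1867)
7^22 = 7^16 · 7^4 · 7^2 ≡ 448 · 534 · 49 ≡ 1342 (mod 1867).
So A = 1342. Jonas then computes K = A^b mod p = 1342^52 mod 1867.
1342^1 ≡ 1342 (mod 1867)
1342^2 = (1342^1)^2 ≡ 1342^2 = 1800964 ≡ 1176 (mod 1867)
1342^4 = (1342^2)^2 ≡ 1176^2 = 1382976 ≡ 1396 (mod 1867)
1342^8 = (1342^4)^2 ≡ 1396^2 = 1948816 ≡ 1535 (mod 1867)
1342^16 = (1342^8)^2 ≡ 1535^2 = 2356225 ≡ 71 (mod 1867)
1342^32 = (1342^16)^2 ≡ 71^2 = 5041 ≡ 1307 (mod 1867)
1342^52 = 1342^32 · 1342^16 · 1342^4 ≡ 1307 · 71 · 1396 ≡ 950 (mod 1867).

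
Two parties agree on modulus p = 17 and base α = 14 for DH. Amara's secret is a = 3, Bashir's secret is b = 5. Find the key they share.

11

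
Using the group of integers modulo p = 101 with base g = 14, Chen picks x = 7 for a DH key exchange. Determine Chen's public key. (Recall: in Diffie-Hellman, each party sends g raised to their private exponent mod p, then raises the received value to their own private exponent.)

Public value = 14^7 mod 101.
14^1 ≡ 14 (mod 101)
14^2 = (14^1)^2 ≡ 14^2 = 196 ≡ 95 (mod 101)
14^4 = (14^2)^2 ≡ 95^2 = 9025 ≡ 36 (mod 101)
14^7 = 14^4 · 14^2 · 14^1 ≡ 36 · 95 · 14 ≡ 6 (mod 101).

6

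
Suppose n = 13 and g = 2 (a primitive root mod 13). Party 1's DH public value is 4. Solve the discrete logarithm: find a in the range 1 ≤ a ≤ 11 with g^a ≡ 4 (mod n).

Try successive powers of 2 modulo 13:
2^1 ≡ 2
2^2 ≡ 4
Found: a = 2.

2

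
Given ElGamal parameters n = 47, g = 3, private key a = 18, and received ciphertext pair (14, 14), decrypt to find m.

Shared mask s = c₁^a mod n = 14^18 mod 47.
14^1 ≡ 14 (mod 47)
14^2 = (14^1)^2 ≡ 14^2 = 196 ≡ 8 (mod 47)
14^4 = (14^2)^2 ≡ 8^2 = 64 ≡ 17 (mod 47)
14^8 = (14^4)^2 ≡ 17^2 = 289 ≡ 7 (mod 47)
14^16 = (14^8)^2 ≡ 7^2 = 49 ≡ 2 (mod 47)
14^18 = 14^16 · 14^2 ≡ 2 · 8 ≡ 16 (mod 47).
So s = 16; s⁻¹ ≡ 3 (mod 47).
m = c₂ · s⁻¹ mod 47 = 14 · 3 mod 47 = 42.

42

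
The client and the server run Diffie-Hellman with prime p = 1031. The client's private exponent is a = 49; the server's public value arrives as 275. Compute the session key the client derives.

Shared key K = 275^49 mod 1031.
275^1 ≡ 275 (mod 1031)
275^2 = (275^1)^2 ≡ 275^2 = 75625 ≡ 362 (mod 1031)
275^4 = (275^2)^2 ≡ 362^2 = 131044 ≡ 107 (mod 1031)
275^8 = (275^4)^2 ≡ 107^2 = 11449 ≡ 108 (mod 1031)
275^16 = (275^8)^2 ≡ 108^2 = 11664 ≡ 323 (mod 1031)
275^32 = (275^16)^2 ≡ 323^2 = 104329 ≡ 198 (mod 1031)
275^49 = 275^32 · 275^16 · 275^1 ≡ 198 · 323 · 275 ≡ 552 (mod 1031).

552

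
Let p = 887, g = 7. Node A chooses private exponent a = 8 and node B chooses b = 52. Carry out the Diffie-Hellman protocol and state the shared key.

Node A sends A = g^a mod p = 7^8 mod 887.
7^1 ≡ 7 (mod 887)
7^2 = (7^1)^2 ≡ 7^2 = 49 ≡ 49 (mod 887)
7^4 = (7^2)^2 ≡ 49^2 = 2401 ≡ 627 (mod 887)
7^8 = (7^4)^2 ≡ 627^2 = 393129 ≡ 188 (mod 887)
So A = 188. Node B then computes K = A^b mod p = 188^52 mod 887.
188^1 ≡ 188 (mod 887)
188^2 = (188^1)^2 ≡ 188^2 = 35344 ≡ 751 (mod 887)
188^4 = (188^2)^2 ≡ 751^2 = 564001 ≡ 756 (mod 887)
188^8 = (188^4)^2 ≡ 756^2 = 571536 ≡ 308 (mod 887)
188^16 = (188^8)^2 ≡ 308^2 = 94864 ≡ 842 (mod 887)
188^32 = (188^16)^2 ≡ 842^2 = 708964 ≡ 251 (mod 887)
188^52 = 188^32 · 188^16 · 188^4 ≡ 251 · 842 · 756 ≡ 129 (mod 887).

129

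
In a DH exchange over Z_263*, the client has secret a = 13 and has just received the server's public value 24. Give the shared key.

81

Shared key K = 24^13 mod 263.
24^1 ≡ 24 (mod 263)
24^2 = (24^1)^2 ≡ 24^2 = 576 ≡ 50 (mod 263)
24^4 = (24^2)^2 ≡ 50^2 = 2500 ≡ 133 (mod 263)
24^8 = (24^4)^2 ≡ 133^2 = 17689 ≡ 68 (mod 263)
24^13 = 24^8 · 24^4 · 24^1 ≡ 68 · 133 · 24 ≡ 81 (mod 263).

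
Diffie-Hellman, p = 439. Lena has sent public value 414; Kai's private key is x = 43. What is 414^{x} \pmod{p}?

301

Shared key K = 414^43 mod 439.
414^1 ≡ 414 (mod 439)
414^2 = (414^1)^2 ≡ 414^2 = 171396 ≡ 186 (mod 439)
414^4 = (414^2)^2 ≡ 186^2 = 34596 ≡ 354 (mod 439)
414^8 = (414^4)^2 ≡ 354^2 = 125316 ≡ 201 (mod 439)
414^16 = (414^8)^2 ≡ 201^2 = 40401 ≡ 13 (mod 439)
414^32 = (414^16)^2 ≡ 13^2 = 169 ≡ 169 (mod 439)
414^43 = 414^32 · 414^8 · 414^2 · 414^1 ≡ 169 · 201 · 186 · 414 ≡ 301 (mod 439).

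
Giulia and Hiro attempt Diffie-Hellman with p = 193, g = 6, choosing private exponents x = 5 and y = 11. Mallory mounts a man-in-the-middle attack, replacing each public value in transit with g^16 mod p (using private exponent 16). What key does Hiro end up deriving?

85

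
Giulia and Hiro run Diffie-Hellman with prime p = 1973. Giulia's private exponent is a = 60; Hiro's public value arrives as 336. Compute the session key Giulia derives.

490

Shared key K = 336^60 mod 1973.
336^1 ≡ 336 (mod 1973)
336^2 = (336^1)^2 ≡ 336^2 = 112896 ≡ 435 (mod 1973)
336^4 = (336^2)^2 ≡ 435^2 = 189225 ≡ 1790 (mod 1973)
336^8 = (336^4)^2 ≡ 1790^2 = 3204100 ≡ 1921 (mod 1973)
336^16 = (336^8)^2 ≡ 1921^2 = 3690241 ≡ 731 (mod 1973)
336^32 = (336^16)^2 ≡ 731^2 = 534361 ≡ 1651 (mod 1973)
336^60 = 336^32 · 336^16 · 336^8 · 336^4 ≡ 1651 · 731 · 1921 · 1790 ≡ 490 (mod 1973).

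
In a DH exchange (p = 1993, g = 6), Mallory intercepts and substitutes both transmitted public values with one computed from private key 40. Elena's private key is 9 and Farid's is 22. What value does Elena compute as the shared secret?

Elena receives Mallory's public value M = 6^40 mod 1993 instead of the honest one.
6^1 ≡ 6 (mod 1993)
6^2 = (6^1)^2 ≡ 6^2 = 36 ≡ 36 (mod 1993)
6^4 = (6^2)^2 ≡ 36^2 = 1296 ≡ 1296 (mod 1993)
6^8 = (6^4)^2 ≡ 1296^2 = 1679616 ≡ 1510 (mod 1993)
6^16 = (6^8)^2 ≡ 1510^2 = 2280100 ≡ 108 (mod 1993)
6^32 = (6^16)^2 ≡ 108^2 = 11664 ≡ 1699 (mod 1993)
6^40 = 6^32 · 6^8 ≡ 1699 · 1510 ≡ 499 (mod 1993).
So M = 499. Elena computes K = M^9 mod 1993.
499^1 ≡ 499 (mod 1993)
499^2 = (499^1)^2 ≡ 499^2 = 249001 ≡ 1869 (mod 1993)
499^4 = (499^2)^2 ≡ 1869^2 = 3493161 ≡ 1425 (mod 1993)
499^8 = (499^4)^2 ≡ 1425^2 = 2030625 ≡ 1751 (mod 1993)
499^9 = 499^8 · 499^1 ≡ 1751 · 499 ≡ 815 (mod 1993).

815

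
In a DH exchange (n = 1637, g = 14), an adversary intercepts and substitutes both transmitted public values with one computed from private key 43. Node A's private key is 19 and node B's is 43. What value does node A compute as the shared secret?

117

Node A receives an adversary's public value M = 14^43 mod 1637 instead of the honest one.
14^1 ≡ 14 (mod 1637)
14^2 = (14^1)^2 ≡ 14^2 = 196 ≡ 196 (mod 1637)
14^4 = (14^2)^2 ≡ 196^2 = 38416 ≡ 765 (mod 1637)
14^8 = (14^4)^2 ≡ 765^2 = 585225 ≡ 816 (mod 1637)
14^16 = (14^8)^2 ≡ 816^2 = 665856 ≡ 1234 (mod 1637)
14^32 = (14^16)^2 ≡ 1234^2 = 1522756 ≡ 346 (mod 1637)
14^43 = 14^32 · 14^8 · 14^2 · 14^1 ≡ 346 · 816 · 196 · 14 ≡ 90 (mod 1637).
So M = 90. Node A computes K = M^19 mod 1637.
90^1 ≡ 90 (mod 1637)
90^2 = (90^1)^2 ≡ 90^2 = 8100 ≡ 1552 (mod 1637)
90^4 = (90^2)^2 ≡ 1552^2 = 2408704 ≡ 677 (mod 1637)
90^8 = (90^4)^2 ≡ 677^2 = 458329 ≡ 1606 (mod 1637)
90^16 = (90^8)^2 ≡ 1606^2 = 2579236 ≡ 961 (mod 1637)
90^19 = 90^16 · 90^2 · 90^1 ≡ 961 · 1552 · 90 ≡ 117 (mod 1637).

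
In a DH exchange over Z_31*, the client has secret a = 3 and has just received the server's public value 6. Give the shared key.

Shared key K = 6^3 mod 31.
6^1 ≡ 6 (mod 31)
6^2 = (6^1)^2 ≡ 6^2 = 36 ≡ 5 (mod 31)
6^3 = 6^2 · 6^1 ≡ 5 · 6 ≡ 30 (mod 31).

30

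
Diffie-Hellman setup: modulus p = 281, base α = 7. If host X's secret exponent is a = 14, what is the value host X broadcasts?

Public value = 7^14 mod 281.
7^1 ≡ 7 (mod 281)
7^2 = (7^1)^2 ≡ 7^2 = 49 ≡ 49 (mod 281)
7^4 = (7^2)^2 ≡ 49^2 = 2401 ≡ 153 (mod 281)
7^8 = (7^4)^2 ≡ 153^2 = 23409 ≡ 86 (mod 281)
7^14 = 7^8 · 7^4 · 7^2 ≡ 86 · 153 · 49 ≡ 128 (mod 281).

128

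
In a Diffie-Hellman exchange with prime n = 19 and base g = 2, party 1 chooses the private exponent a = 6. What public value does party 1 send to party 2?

Public value = 2^6 mod 19.
2^1 ≡ 2 (mod 19)
2^2 = (2^1)^2 ≡ 2^2 = 4 ≡ 4 (mod 19)
2^4 = (2^2)^2 ≡ 4^2 = 16 ≡ 16 (mod 19)
2^6 = 2^4 · 2^2 ≡ 16 · 4 ≡ 7 (mod 19).

7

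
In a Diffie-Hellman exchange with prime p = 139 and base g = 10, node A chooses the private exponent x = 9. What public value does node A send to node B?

Public value = 10^9 (mod 139).
10^1 ≡ 10 (mod 139)
10^2 = (10^1)^2 ≡ 10^2 = 100 ≡ 100 (mod 139)
10^4 = (10^2)^2 ≡ 100^2 = 10000 ≡ 131 (mod 139)
10^8 = (10^4)^2 ≡ 131^2 = 17161 ≡ 64 (mod 139)
10^9 = 10^8 · 10^1 ≡ 64 · 10 ≡ 84 (mod 139).

84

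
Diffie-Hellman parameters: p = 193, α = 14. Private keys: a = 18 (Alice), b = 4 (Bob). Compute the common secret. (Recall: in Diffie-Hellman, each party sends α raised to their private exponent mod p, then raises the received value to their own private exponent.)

81

Alice sends A = α^a mod p = 14^18 mod 193.
14^1 ≡ 14 (mod 193)
14^2 = (14^1)^2 ≡ 14^2 = 196 ≡ 3 (mod 193)
14^4 = (14^2)^2 ≡ 3^2 = 9 ≡ 9 (mod 193)
14^8 = (14^4)^2 ≡ 9^2 = 81 ≡ 81 (mod 193)
14^16 = (14^8)^2 ≡ 81^2 = 6561 ≡ 192 (mod 193)
14^18 = 14^16 · 14^2 ≡ 192 · 3 ≡ 190 (mod 193).
So A = 190. Bob then computes K = A^b mod p = 190^4 mod 193.
190^1 ≡ 190 (mod 193)
190^2 = (190^1)^2 ≡ 190^2 = 36100 ≡ 9 (mod 193)
190^4 = (190^2)^2 ≡ 9^2 = 81 ≡ 81 (mod 193)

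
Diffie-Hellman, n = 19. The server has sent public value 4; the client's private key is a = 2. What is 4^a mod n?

Shared key K = 4^2 mod 19.
4^1 ≡ 4 (mod 19)
4^2 = (4^1)^2 ≡ 4^2 = 16 ≡ 16 (mod 19)

16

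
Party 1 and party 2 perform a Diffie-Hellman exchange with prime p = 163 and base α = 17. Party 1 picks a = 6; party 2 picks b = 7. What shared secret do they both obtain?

Party 2 sends B = α^b mod p = 17^7 mod 163.
17^1 ≡ 17 (mod 163)
17^2 = (17^1)^2 ≡ 17^2 = 289 ≡ 126 (mod 163)
17^4 = (17^2)^2 ≡ 126^2 = 15876 ≡ 65 (mod 163)
17^7 = 17^4 · 17^2 · 17^1 ≡ 65 · 126 · 17 ≡ 28 (mod 163).
So B = 28. Party 1 then computes K = B^a mod p = 28^6 mod 163.
28^1 ≡ 28 (mod 163)
28^2 = (28^1)^2 ≡ 28^2 = 784 ≡ 132 (mod 163)
28^4 = (28^2)^2 ≡ 132^2 = 17424 ≡ 146 (mod 163)
28^6 = 28^4 · 28^2 ≡ 146 · 132 ≡ 38 (mod 163).

38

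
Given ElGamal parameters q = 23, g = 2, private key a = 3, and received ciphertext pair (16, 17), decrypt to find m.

Shared mask s = c₁^a mod q = 16^3 mod 23.
16^1 ≡ 16 (mod 23)
16^2 = (16^1)^2 ≡ 16^2 = 256 ≡ 3 (mod 23)
16^3 = 16^2 · 16^1 ≡ 3 · 16 ≡ 2 (mod 23).
So s = 2; s⁻¹ ≡ 12 (mod 23).
m = c₂ · s⁻¹ mod 23 = 17 · 12 mod 23 = 20.

20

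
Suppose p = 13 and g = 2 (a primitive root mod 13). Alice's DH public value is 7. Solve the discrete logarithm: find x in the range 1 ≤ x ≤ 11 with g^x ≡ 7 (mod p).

Try successive powers of 2 modulo 13:
2^1 ≡ 2
2^2 ≡ 4
2^3 ≡ 8
2^4 ≡ 3
2^5 ≡ 6
2^6 ≡ 12
2^7 ≡ 11
2^8 ≡ 9
2^9 ≡ 5
2^10 ≡ 10
2^11 ≡ 7
Found: x = 11.

11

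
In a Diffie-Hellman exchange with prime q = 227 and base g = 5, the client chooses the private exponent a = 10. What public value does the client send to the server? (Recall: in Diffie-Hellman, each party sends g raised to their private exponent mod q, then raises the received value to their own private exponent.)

Public value = 5^10 mod 227.
5^1 ≡ 5 (mod 227)
5^2 = (5^1)^2 ≡ 5^2 = 25 ≡ 25 (mod 227)
5^4 = (5^2)^2 ≡ 25^2 = 625 ≡ 171 (mod 227)
5^8 = (5^4)^2 ≡ 171^2 = 29241 ≡ 185 (mod 227)
5^10 = 5^8 · 5^2 ≡ 185 · 25 ≡ 85 (mod 227).

85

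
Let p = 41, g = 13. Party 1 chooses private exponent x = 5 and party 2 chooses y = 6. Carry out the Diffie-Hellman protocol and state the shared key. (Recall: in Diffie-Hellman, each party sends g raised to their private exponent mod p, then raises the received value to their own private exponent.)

Party 2 sends B = g^y mod p = 13^6 mod 41.
13^1 ≡ 13 (mod 41)
13^2 = (13^1)^2 ≡ 13^2 = 169 ≡ 5 (mod 41)
13^4 = (13^2)^2 ≡ 5^2 = 25 ≡ 25 (mod 41)
13^6 = 13^4 · 13^2 ≡ 25 · 5 ≡ 2 (mod 41).
So B = 2. Party 1 then computes K = B^x mod p = 2^5 mod 41.
2^1 ≡ 2 (mod 41)
2^2 = (2^1)^2 ≡ 2^2 = 4 ≡ 4 (mod 41)
2^4 = (2^2)^2 ≡ 4^2 = 16 ≡ 16 (mod 41)
2^5 = 2^4 · 2^1 ≡ 16 · 2 ≡ 32 (mod 41).

32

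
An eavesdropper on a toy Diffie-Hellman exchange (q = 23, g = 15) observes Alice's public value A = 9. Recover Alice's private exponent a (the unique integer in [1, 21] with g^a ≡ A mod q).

Try successive powers of 15 modulo 23:
15^1 ≡ 15
15^2 ≡ 18
15^3 ≡ 17
15^4 ≡ 2
15^5 ≡ 7
15^6 ≡ 13
15^7 ≡ 11
15^8 ≡ 4
15^9 ≡ 14
15^10 ≡ 3
15^11 ≡ 22
15^12 ≡ 8
15^13 ≡ 5
15^14 ≡ 6
15^15 ≡ 21
15^16 ≡ 16
15^17 ≡ 10
15^18 ≡ 12
15^19 ≡ 19
15^20 ≡ 9
Found: a = 20.

20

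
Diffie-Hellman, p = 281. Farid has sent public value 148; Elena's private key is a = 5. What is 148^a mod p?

Shared key K = 148^5 mod 281.
148^1 ≡ 148 (mod 281)
148^2 = (148^1)^2 ≡ 148^2 = 21904 ≡ 267 (mod 281)
148^4 = (148^2)^2 ≡ 267^2 = 71289 ≡ 196 (mod 281)
148^5 = 148^4 · 148^1 ≡ 196 · 148 ≡ 65 (mod 281).

65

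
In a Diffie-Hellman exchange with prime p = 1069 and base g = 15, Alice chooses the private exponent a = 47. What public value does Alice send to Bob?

Public value = 15^47 mod 1069.
15^1 ≡ 15 (mod 1069)
15^2 = (15^1)^2 ≡ 15^2 = 225 ≡ 225 (mod 1069)
15^4 = (15^2)^2 ≡ 225^2 = 50625 ≡ 382 (mod 1069)
15^8 = (15^4)^2 ≡ 382^2 = 145924 ≡ 540 (mod 1069)
15^16 = (15^8)^2 ≡ 540^2 = 291600 ≡ 832 (mod 1069)
15^32 = (15^16)^2 ≡ 832^2 = 692224 ≡ 581 (mod 1069)
15^47 = 15^32 · 15^8 · 15^4 · 15^2 · 15^1 ≡ 581 · 540 · 382 · 225 · 15 ≡ 655 (mod 1069).

655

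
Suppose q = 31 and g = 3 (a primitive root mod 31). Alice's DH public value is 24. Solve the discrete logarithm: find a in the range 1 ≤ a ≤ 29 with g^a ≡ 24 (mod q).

13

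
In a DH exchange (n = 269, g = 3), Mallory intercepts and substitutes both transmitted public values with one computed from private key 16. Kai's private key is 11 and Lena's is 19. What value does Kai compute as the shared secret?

213

Kai receives Mallory's public value M = 3^16 mod 269 instead of the honest one.
3^1 ≡ 3 (mod 269)
3^2 = (3^1)^2 ≡ 3^2 = 9 ≡ 9 (mod 269)
3^4 = (3^2)^2 ≡ 9^2 = 81 ≡ 81 (mod 269)
3^8 = (3^4)^2 ≡ 81^2 = 6561 ≡ 105 (mod 269)
3^16 = (3^8)^2 ≡ 105^2 = 11025 ≡ 265 (mod 269)
So M = 265. Kai computes K = M^11 mod 269.
265^1 ≡ 265 (mod 269)
265^2 = (265^1)^2 ≡ 265^2 = 70225 ≡ 16 (mod 269)
265^4 = (265^2)^2 ≡ 16^2 = 256 ≡ 256 (mod 269)
265^8 = (265^4)^2 ≡ 256^2 = 65536 ≡ 169 (mod 269)
265^11 = 265^8 · 265^2 · 265^1 ≡ 169 · 16 · 265 ≡ 213 (mod 269).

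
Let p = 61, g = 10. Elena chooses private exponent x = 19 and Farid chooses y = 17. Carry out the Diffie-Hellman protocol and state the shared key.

7

Farid sends B = g^y mod p = 10^17 mod 61.
10^1 ≡ 10 (mod 61)
10^2 = (10^1)^2 ≡ 10^2 = 100 ≡ 39 (mod 61)
10^4 = (10^2)^2 ≡ 39^2 = 1521 ≡ 57 (mod 61)
10^8 = (10^4)^2 ≡ 57^2 = 3249 ≡ 16 (mod 61)
10^16 = (10^8)^2 ≡ 16^2 = 256 ≡ 12 (mod 61)
10^17 = 10^16 · 10^1 ≡ 12 · 10 ≡ 59 (mod 61).
So B = 59. Elena then computes K = B^x mod p = 59^19 mod 61.
59^1 ≡ 59 (mod 61)
59^2 = (59^1)^2 ≡ 59^2 = 3481 ≡ 4 (mod 61)
59^4 = (59^2)^2 ≡ 4^2 = 16 ≡ 16 (mod 61)
59^8 = (59^4)^2 ≡ 16^2 = 256 ≡ 12 (mod 61)
59^16 = (59^8)^2 ≡ 12^2 = 144 ≡ 22 (mod 61)
59^19 = 59^16 · 59^2 · 59^1 ≡ 22 · 4 · 59 ≡ 7 (mod 61).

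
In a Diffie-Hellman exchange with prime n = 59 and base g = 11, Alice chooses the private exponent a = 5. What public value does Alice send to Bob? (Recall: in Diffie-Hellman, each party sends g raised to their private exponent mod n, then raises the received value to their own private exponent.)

40

Public value = 11^5 (mod 59).
11^1 ≡ 11 (mod 59)
11^2 = (11^1)^2 ≡ 11^2 = 121 ≡ 3 (mod 59)
11^4 = (11^2)^2 ≡ 3^2 = 9 ≡ 9 (mod 59)
11^5 = 11^4 · 11^1 ≡ 9 · 11 ≡ 40 (mod 59).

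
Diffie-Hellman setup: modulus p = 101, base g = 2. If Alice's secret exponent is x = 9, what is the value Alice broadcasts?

Public value = 2^9 (mod 101).
2^1 ≡ 2 (mod 101)
2^2 = (2^1)^2 ≡ 2^2 = 4 ≡ 4 (mod 101)
2^4 = (2^2)^2 ≡ 4^2 = 16 ≡ 16 (mod 101)
2^8 = (2^4)^2 ≡ 16^2 = 256 ≡ 54 (mod 101)
2^9 = 2^8 · 2^1 ≡ 54 · 2 ≡ 7 (mod 101).

7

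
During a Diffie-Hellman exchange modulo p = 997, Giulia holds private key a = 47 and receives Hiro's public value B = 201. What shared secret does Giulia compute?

988

Shared key K = 201^47 mod 997.
201^1 ≡ 201 (mod 997)
201^2 = (201^1)^2 ≡ 201^2 = 40401 ≡ 521 (mod 997)
201^4 = (201^2)^2 ≡ 521^2 = 271441 ≡ 257 (mod 997)
201^8 = (201^4)^2 ≡ 257^2 = 66049 ≡ 247 (mod 997)
201^16 = (201^8)^2 ≡ 247^2 = 61009 ≡ 192 (mod 997)
201^32 = (201^16)^2 ≡ 192^2 = 36864 ≡ 972 (mod 997)
201^47 = 201^32 · 201^8 · 201^4 · 201^2 · 201^1 ≡ 972 · 247 · 257 · 521 · 201 ≡ 988 (mod 997).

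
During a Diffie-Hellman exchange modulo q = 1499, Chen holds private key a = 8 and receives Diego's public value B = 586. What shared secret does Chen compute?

1493

Shared key K = 586^8 mod 1499.
586^1 ≡ 586 (mod 1499)
586^2 = (586^1)^2 ≡ 586^2 = 343396 ≡ 125 (mod 1499)
586^4 = (586^2)^2 ≡ 125^2 = 15625 ≡ 635 (mod 1499)
586^8 = (586^4)^2 ≡ 635^2 = 403225 ≡ 1493 (mod 1499)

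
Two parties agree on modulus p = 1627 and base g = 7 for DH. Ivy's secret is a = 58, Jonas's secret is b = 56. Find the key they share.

1524

Ivy sends A = g^a mod p = 7^58 mod 1627.
7^1 ≡ 7 (mod 1627)
7^2 = (7^1)^2 ≡ 7^2 = 49 ≡ 49 (mod 1627)
7^4 = (7^2)^2 ≡ 49^2 = 2401 ≡ 774 (mod 1627)
7^8 = (7^4)^2 ≡ 774^2 = 599076 ≡ 340 (mod 1627)
7^16 = (7^8)^2 ≡ 340^2 = 115600 ≡ 83 (mod 1627)
7^32 = (7^16)^2 ≡ 83^2 = 6889 ≡ 381 (mod 1627)
7^58 = 7^32 · 7^16 · 7^8 · 7^2 ≡ 381 · 83 · 340 · 49 ≡ 310 (mod 1627).
So A = 310. Jonas then computes K = A^b mod p = 310^56 mod 1627.
310^1 ≡ 310 (mod 1627)
310^2 = (310^1)^2 ≡ 310^2 = 96100 ≡ 107 (mod 1627)
310^4 = (310^2)^2 ≡ 107^2 = 11449 ≡ 60 (mod 1627)
310^8 = (310^4)^2 ≡ 60^2 = 3600 ≡ 346 (mod 1627)
310^16 = (310^8)^2 ≡ 346^2 = 119716 ≡ 945 (mod 1627)
310^32 = (310^16)^2 ≡ 945^2 = 893025 ≡ 1429 (mod 1627)
310^56 = 310^32 · 310^16 · 310^8 ≡ 1429 · 945 · 346 ≡ 1524 (mod 1627).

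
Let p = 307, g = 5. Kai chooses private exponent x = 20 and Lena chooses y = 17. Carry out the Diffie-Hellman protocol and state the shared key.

287

Lena sends B = g^y mod p = 5^17 mod 307.
5^1 ≡ 5 (mod 307)
5^2 = (5^1)^2 ≡ 5^2 = 25 ≡ 25 (mod 307)
5^4 = (5^2)^2 ≡ 25^2 = 625 ≡ 11 (mod 307)
5^8 = (5^4)^2 ≡ 11^2 = 121 ≡ 121 (mod 307)
5^16 = (5^8)^2 ≡ 121^2 = 14641 ≡ 212 (mod 307)
5^17 = 5^16 · 5^1 ≡ 212 · 5 ≡ 139 (mod 307).
So B = 139. Kai then computes K = B^x mod p = 139^20 mod 307.
139^1 ≡ 139 (mod 307)
139^2 = (139^1)^2 ≡ 139^2 = 19321 ≡ 287 (mod 307)
139^4 = (139^2)^2 ≡ 287^2 = 82369 ≡ 93 (mod 307)
139^8 = (139^4)^2 ≡ 93^2 = 8649 ≡ 53 (mod 307)
139^16 = (139^8)^2 ≡ 53^2 = 2809 ≡ 46 (mod 307)
139^20 = 139^16 · 139^4 ≡ 46 · 93 ≡ 287 (mod 307).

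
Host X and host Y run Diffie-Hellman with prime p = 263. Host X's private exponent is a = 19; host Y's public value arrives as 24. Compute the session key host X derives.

Shared key K = 24^19 mod 263.
24^1 ≡ 24 (mod 263)
24^2 = (24^1)^2 ≡ 24^2 = 576 ≡ 50 (mod 263)
24^4 = (24^2)^2 ≡ 50^2 = 2500 ≡ 133 (mod 263)
24^8 = (24^4)^2 ≡ 133^2 = 17689 ≡ 68 (mod 263)
24^16 = (24^8)^2 ≡ 68^2 = 4624 ≡ 153 (mod 263)
24^19 = 24^16 · 24^2 · 24^1 ≡ 153 · 50 · 24 ≡ 26 (mod 263).

26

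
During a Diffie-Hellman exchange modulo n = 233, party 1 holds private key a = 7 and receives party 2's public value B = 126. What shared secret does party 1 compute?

8

Shared key K = 126^7 mod 233.
126^1 ≡ 126 (mod 233)
126^2 = (126^1)^2 ≡ 126^2 = 15876 ≡ 32 (mod 233)
126^4 = (126^2)^2 ≡ 32^2 = 1024 ≡ 92 (mod 233)
126^7 = 126^4 · 126^2 · 126^1 ≡ 92 · 32 · 126 ≡ 8 (mod 233).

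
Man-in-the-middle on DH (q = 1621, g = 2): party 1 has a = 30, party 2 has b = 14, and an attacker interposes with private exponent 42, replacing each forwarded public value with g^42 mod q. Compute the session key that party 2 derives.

Party 2 receives an attacker's public value M = 2^42 mod 1621 instead of the honest one.
2^1 ≡ 2 (mod 1621)
2^2 = (2^1)^2 ≡ 2^2 = 4 ≡ 4 (mod 1621)
2^4 = (2^2)^2 ≡ 4^2 = 16 ≡ 16 (mod 1621)
2^8 = (2^4)^2 ≡ 16^2 = 256 ≡ 256 (mod 1621)
2^16 = (2^8)^2 ≡ 256^2 = 65536 ≡ 696 (mod 1621)
2^32 = (2^16)^2 ≡ 696^2 = 484416 ≡ 1358 (mod 1621)
2^42 = 2^32 · 2^8 · 2^2 ≡ 1358 · 256 · 4 ≡ 1395 (mod 1621).
So M = 1395. Party 2 computes K = M^14 mod 1621.
1395^1 ≡ 1395 (mod 1621)
1395^2 = (1395^1)^2 ≡ 1395^2 = 1946025 ≡ 825 (mod 1621)
1395^4 = (1395^2)^2 ≡ 825^2 = 680625 ≡ 1426 (mod 1621)
1395^8 = (1395^4)^2 ≡ 1426^2 = 2033476 ≡ 742 (mod 1621)
1395^14 = 1395^8 · 1395^4 · 1395^2 ≡ 742 · 1426 · 825 ≡ 1190 (mod 1621).

1190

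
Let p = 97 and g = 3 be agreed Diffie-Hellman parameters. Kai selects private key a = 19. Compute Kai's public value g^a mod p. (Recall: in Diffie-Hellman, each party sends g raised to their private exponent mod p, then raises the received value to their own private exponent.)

Public value = 3^19 mod 97.
3^1 ≡ 3 (mod 97)
3^2 = (3^1)^2 ≡ 3^2 = 9 ≡ 9 (mod 97)
3^4 = (3^2)^2 ≡ 9^2 = 81 ≡ 81 (mod 97)
3^8 = (3^4)^2 ≡ 81^2 = 6561 ≡ 62 (mod 97)
3^16 = (3^8)^2 ≡ 62^2 = 3844 ≡ 61 (mod 97)
3^19 = 3^16 · 3^2 · 3^1 ≡ 61 · 9 · 3 ≡ 95 (mod 97).

95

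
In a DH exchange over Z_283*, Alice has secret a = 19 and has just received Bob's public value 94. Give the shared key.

Shared key K = 94^19 mod 283.
94^1 ≡ 94 (mod 283)
94^2 = (94^1)^2 ≡ 94^2 = 8836 ≡ 63 (mod 283)
94^4 = (94^2)^2 ≡ 63^2 = 3969 ≡ 7 (mod 283)
94^8 = (94^4)^2 ≡ 7^2 = 49 ≡ 49 (mod 283)
94^16 = (94^8)^2 ≡ 49^2 = 2401 ≡ 137 (mod 283)
94^19 = 94^16 · 94^2 · 94^1 ≡ 137 · 63 · 94 ≡ 236 (mod 283).

236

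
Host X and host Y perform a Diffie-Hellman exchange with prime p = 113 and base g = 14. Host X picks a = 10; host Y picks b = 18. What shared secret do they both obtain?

49

Host Y sends B = g^b mod p = 14^18 mod 113.
14^1 ≡ 14 (mod 113)
14^2 = (14^1)^2 ≡ 14^2 = 196 ≡ 83 (mod 113)
14^4 = (14^2)^2 ≡ 83^2 = 6889 ≡ 109 (mod 113)
14^8 = (14^4)^2 ≡ 109^2 = 11881 ≡ 16 (mod 113)
14^16 = (14^8)^2 ≡ 16^2 = 256 ≡ 30 (mod 113)
14^18 = 14^16 · 14^2 ≡ 30 · 83 ≡ 4 (mod 113).
So B = 4. Host X then computes K = B^a mod p = 4^10 mod 113.
4^1 ≡ 4 (mod 113)
4^2 = (4^1)^2 ≡ 4^2 = 16 ≡ 16 (mod 113)
4^4 = (4^2)^2 ≡ 16^2 = 256 ≡ 30 (mod 113)
4^8 = (4^4)^2 ≡ 30^2 = 900 ≡ 109 (mod 113)
4^10 = 4^8 · 4^2 ≡ 109 · 16 ≡ 49 (mod 113).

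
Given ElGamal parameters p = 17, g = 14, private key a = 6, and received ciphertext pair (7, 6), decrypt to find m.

12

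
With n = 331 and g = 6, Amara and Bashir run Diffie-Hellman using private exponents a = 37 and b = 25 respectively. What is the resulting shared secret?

Amara sends A = g^a mod n = 6^37 mod 331.
6^1 ≡ 6 (mod 331)
6^2 = (6^1)^2 ≡ 6^2 = 36 ≡ 36 (mod 331)
6^4 = (6^2)^2 ≡ 36^2 = 1296 ≡ 303 (mod 331)
6^8 = (6^4)^2 ≡ 303^2 = 91809 ≡ 122 (mod 331)
6^16 = (6^8)^2 ≡ 122^2 = 14884 ≡ 320 (mod 331)
6^32 = (6^16)^2 ≡ 320^2 = 102400 ≡ 121 (mod 331)
6^37 = 6^32 · 6^4 · 6^1 ≡ 121 · 303 · 6 ≡ 194 (mod 331).
So A = 194. Bashir then computes K = A^b mod n = 194^25 mod 331.
194^1 ≡ 194 (mod 331)
194^2 = (194^1)^2 ≡ 194^2 = 37636 ≡ 233 (mod 331)
194^4 = (194^2)^2 ≡ 233^2 = 54289 ≡ 5 (mod 331)
194^8 = (194^4)^2 ≡ 5^2 = 25 ≡ 25 (mod 331)
194^16 = (194^8)^2 ≡ 25^2 = 625 ≡ 294 (mod 331)
194^25 = 194^16 · 194^8 · 194^1 ≡ 294 · 25 · 194 ≡ 283 (mod 331).

283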